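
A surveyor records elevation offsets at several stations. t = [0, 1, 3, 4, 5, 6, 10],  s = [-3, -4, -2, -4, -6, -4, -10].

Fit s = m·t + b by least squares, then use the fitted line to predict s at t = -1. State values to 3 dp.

ŝ = -1.385

Compute the Gram sums: Σt·t = 187, Σt = 29, Σ1 = 7.
For Mᵀs: Σt·s = -180, Σs = -33.
Eliminating b: 7·(row 1) − 29·(row 2) gives 468·m = 7·(-180) − 29·(-33) = -303, so m = -101/156.
Then b = ((-33) − 29·(-101/156))/7 = -317/156.
At t = -1: ŝ = (-101/156)·(-1) + (-317/156)·(1) = -18/13.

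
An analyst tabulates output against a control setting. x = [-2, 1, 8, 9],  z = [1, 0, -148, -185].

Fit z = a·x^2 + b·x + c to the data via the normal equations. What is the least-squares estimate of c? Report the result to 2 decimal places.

The normal equations are: 10674·a + 1234·b + 150·c = -24453;  1234·a + 150·b + 16·c = -2851;  150·a + 16·b + 4·c = -332.
Inverting the 3×3 Gram matrix, [a, b, c]ᵀ = [-33338/16129, -79725/32258, 70918/16129]ᵀ.

c = 4.40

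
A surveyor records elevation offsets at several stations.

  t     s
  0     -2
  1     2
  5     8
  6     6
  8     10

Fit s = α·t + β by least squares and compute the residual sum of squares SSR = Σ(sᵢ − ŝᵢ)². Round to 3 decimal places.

SSR = 9.235

Setting ∂/∂α … = 0 gives: 126·α + 20·β = 158;  20·α + 5·β = 24.
Δ = 126·5 − 20² = 230.
α = (158·5 − 20·24)/230 = 31/23; β = (126·24 − 20·158)/230 = -68/115.
Residuals: -162/115, 143/115, 213/115, -172/115, -22/115; SSR = 1062/115.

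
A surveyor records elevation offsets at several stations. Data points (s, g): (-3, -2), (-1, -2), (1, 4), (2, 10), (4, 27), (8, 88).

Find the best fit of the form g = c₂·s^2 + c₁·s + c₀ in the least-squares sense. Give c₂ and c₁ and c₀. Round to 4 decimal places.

Setting ∂/∂c₂ … = 0 gives: 4451·c₂ + 557·c₁ + 95·c₀ = 6088;  557·c₂ + 95·c₁ + 11·c₀ = 844;  95·c₂ + 11·c₁ + 6·c₀ = 125.
(Σs^2·s^2 = 4451, Σs^2·s = 557, Σs^2 = 95, Σs·s = 95, Σs = 11, Σ1 = 6, Σs^2·g = 6088, Σs·g = 844, Σg = 125.)
Inverting the 3×3 Gram matrix, [c₂, c₁, c₀]ᵀ = [72099/73960, 238813/73960, -19279/36980]ᵀ.

c₂ = 0.9748, c₁ = 3.2289, c₀ = -0.5213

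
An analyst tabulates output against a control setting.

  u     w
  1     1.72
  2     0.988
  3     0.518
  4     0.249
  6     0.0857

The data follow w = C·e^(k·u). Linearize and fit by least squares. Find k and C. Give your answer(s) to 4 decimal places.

With ln wᵢ as the transformed response and uᵢ as the regressor:
Sums: Σu = 16.0000, Σ(u)² = 66.0000, Σln w = -3.9747, Σu·ln w = -21.7578.
Normal system: [[66.0000, 16.0000]; [16.0000, 5]]·[k, ln C]ᵀ = [-21.7578, -3.9747]ᵀ.
Solving (det = 74.0000): k = -0.61072, ln C = 1.15935, so C = exp(1.15935) = 3.18787.

k = -0.6107, C = 3.1879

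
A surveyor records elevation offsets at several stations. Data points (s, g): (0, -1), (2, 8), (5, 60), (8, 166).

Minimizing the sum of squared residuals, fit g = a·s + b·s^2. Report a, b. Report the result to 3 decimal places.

a = -2.162, b = 2.860

The normal system AᵀA·[a, b]ᵀ = Aᵀg is [[93, 645]; [645, 4737]]·[a, b]ᵀ = [1644, 12156]ᵀ.
Determinant 93·4737 − 645² = 24516.
a = (1644·4737 − 645·12156)/24516 = -1472/681; b = (93·12156 − 645·1644)/24516 = 1948/681.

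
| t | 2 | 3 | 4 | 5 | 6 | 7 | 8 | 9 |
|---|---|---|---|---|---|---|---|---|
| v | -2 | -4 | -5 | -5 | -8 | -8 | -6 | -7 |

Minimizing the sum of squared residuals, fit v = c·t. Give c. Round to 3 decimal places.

Sums needed: Σt·t = 284.
Moment sums: Σt·v = -276.
XᵀX·[c]ᵀ = Xᵀv becomes [[284]]·[c]ᵀ = [-276]ᵀ.
c = (-276)/284 = -0.971831.

c = -0.972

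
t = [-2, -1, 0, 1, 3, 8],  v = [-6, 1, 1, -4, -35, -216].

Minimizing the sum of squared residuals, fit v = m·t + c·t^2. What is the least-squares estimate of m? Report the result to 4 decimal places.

m = -2.7895

Sums needed: Σt·t = 79, Σt·t^2 = 531, Σt^2·t^2 = 4195.
And Σt·v = -1826, Σt^2·v = -14166.
Eliminating c: 4195·(row 1) − 531·(row 2) gives 49444·m = 4195·(-1826) − 531·(-14166) = -137924, so m = -34481/12361.
Then c = ((-14166) − 531·(-34481/12361))/4195 = -37377/12361.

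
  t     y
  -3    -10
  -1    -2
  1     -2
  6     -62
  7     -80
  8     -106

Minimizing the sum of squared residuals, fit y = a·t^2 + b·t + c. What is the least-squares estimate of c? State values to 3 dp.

c = -0.301

Entries of XᵀX: Σt^2·t^2 = 7876, Σt^2·t = 1044, Σt^2 = 160, Σt·t = 160, Σt = 18, Σ1 = 6.
Moment sums: Σt^2·y = -13030, Σt·y = -1750, Σy = -262.
Solving the 3×3 system (Gaussian elimination) gives a = -72673/48370, b = -26609/24185, c = -7278/24185.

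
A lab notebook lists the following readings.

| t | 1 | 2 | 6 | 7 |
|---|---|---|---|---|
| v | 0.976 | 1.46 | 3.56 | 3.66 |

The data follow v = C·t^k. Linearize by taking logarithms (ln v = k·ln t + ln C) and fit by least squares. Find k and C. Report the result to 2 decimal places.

k = 0.71, C = 0.94

Linearized form: ln v = k·ln t + ln C. From the 4 transformed points,
Σln t = 4.4308, Σ(ln t)² = 7.4774, Σln v = 2.9214, Σln t·ln v = 5.0622.
Equations: 7.4774·k + 4.4308·ln C = 5.0622;  4.4308·k + 4·ln C = 2.9214.
Solving (det = 10.2775): k = 0.71074, ln C = -0.05694, so C = exp(-0.05694) = 0.94465.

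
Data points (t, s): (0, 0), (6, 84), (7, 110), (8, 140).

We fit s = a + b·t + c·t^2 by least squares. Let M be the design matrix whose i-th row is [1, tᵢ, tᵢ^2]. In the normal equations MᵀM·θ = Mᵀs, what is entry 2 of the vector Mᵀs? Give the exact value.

2394

Entry 2 ↔ basis t, so (Mᵀs)_{2} = Σᵢ (t)·sᵢ = (0)·(0) + (6)·(84) + (7)·(110) + (8)·(140) = 2394.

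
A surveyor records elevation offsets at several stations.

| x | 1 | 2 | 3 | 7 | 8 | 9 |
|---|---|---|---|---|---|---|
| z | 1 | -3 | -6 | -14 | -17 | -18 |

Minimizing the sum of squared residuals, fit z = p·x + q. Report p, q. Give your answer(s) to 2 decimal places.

From the data, Σx·x = 208, Σx = 30, Σ1 = 6.
And Σx·z = -419, Σz = -57.
Determinant 208·6 − 30² = 348.
p = ((-419)·6 − 30·(-57))/348 = -67/29; q = (208·(-57) − 30·(-419))/348 = 119/58.

p = -2.31, q = 2.05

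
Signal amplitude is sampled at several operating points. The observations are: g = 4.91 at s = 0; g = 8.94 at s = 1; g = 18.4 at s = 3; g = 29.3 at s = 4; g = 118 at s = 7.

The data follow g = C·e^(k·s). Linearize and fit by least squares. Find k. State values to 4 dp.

Taking logs, ln g = k·s + ln C, so regress ln g on s.
Sums: Σs = 15.0000, Σ(s)² = 75.0000, Σln g = 14.8424, Σs·ln g = 57.8327.
Normal system: [[75.0000, 15.0000]; [15.0000, 5]]·[k, ln C]ᵀ = [57.8327, 14.8424]ᵀ.
Slope k = (n·Σs·ln g − Σs·Σln g)/(n·Σ(s)² − (Σs)²) = (5·57.8327 − 15.0000·14.8424)/150.0000 = 0.44351; ln C = (Σln g − k·Σs)/n = 1.63794.

k = 0.4435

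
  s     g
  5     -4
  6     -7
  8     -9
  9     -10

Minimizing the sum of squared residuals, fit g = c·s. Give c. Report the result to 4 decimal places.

From the data, Σs·s = 206.
And Σs·g = -224.
Normal equations: [[206]]·[c]ᵀ = [-224]ᵀ.
c = (-224)/206 = -1.08738.

c = -1.0874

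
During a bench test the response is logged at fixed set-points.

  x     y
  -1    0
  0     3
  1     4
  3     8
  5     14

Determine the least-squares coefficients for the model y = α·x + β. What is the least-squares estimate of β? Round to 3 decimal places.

β = 2.241

Entries of MᵀM: Σx·x = 36, Σx = 8, Σ1 = 5.
Right-hand side: Σx·y = 98, Σy = 29.
So MᵀM·[α, β]ᵀ = Mᵀy: [[36, 8]; [8, 5]]·[α, β]ᵀ = [98, 29]ᵀ.
Eliminating β: 5·(row 1) − 8·(row 2) gives 116·α = 5·98 − 8·29 = 258, so α = 129/58.
Then β = (29 − 8·(129/58))/5 = 65/29.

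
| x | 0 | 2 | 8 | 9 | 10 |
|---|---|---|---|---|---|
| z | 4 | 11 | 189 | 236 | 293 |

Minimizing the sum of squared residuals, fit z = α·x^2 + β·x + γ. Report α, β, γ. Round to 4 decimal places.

Entries of MᵀM: Σx^2·x^2 = 20673, Σx^2·x = 2249, Σx^2 = 249, Σx·x = 249, Σx = 29, Σ1 = 5.
Right-hand side: Σx^2·z = 60556, Σx·z = 6588, Σz = 733.
Inverting the 3×3 Gram matrix, [α, β, γ]ᵀ = [78693/25924, -34135/25924, 39765/12962]ᵀ.

α = 3.0355, β = -1.3167, γ = 3.0678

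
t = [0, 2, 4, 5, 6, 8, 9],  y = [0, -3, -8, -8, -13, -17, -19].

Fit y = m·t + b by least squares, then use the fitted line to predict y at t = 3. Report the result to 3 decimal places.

The normal system MᵀM·[m, b]ᵀ = Mᵀy is [[226, 34]; [34, 7]]·[m, b]ᵀ = [-463, -68]ᵀ.
Δ = 226·7 − 34² = 426.
m = ((-463)·7 − 34·(-68))/426 = -929/426; b = (226·(-68) − 34·(-463))/426 = 187/213.
At t = 3: ŷ = (-929/426)·(3) + (187/213)·(1) = -2413/426.

ŷ = -5.664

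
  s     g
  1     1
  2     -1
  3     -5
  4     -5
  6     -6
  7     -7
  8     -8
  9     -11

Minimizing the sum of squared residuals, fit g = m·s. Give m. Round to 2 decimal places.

Entries of AᵀA: Σs·s = 260.
For Aᵀg: Σs·g = -284.
AᵀA·[m]ᵀ = Aᵀg becomes [[260]]·[m]ᵀ = [-284]ᵀ.
m = (-284)/260 = -1.09231.

m = -1.09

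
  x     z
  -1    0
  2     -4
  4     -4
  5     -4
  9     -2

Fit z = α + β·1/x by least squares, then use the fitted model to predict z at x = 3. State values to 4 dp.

With design matrix A, AᵀA = [[5, 11/180]; [11/180, 44221/32400]] and Aᵀz = [-14, -181/45]ᵀ.
Determinant 5·(44221/32400) − (11/180)² = 27623/4050.
α = ((-14)·(44221/32400) − (11/180)·(-181/45))/(27623/4050) = -305565/110492; β = (5·(-181/45) − (11/180)·(-14))/(27623/4050) = -77985/27623.
At x = 3: ẑ = (-305565/110492)·(1) + (-77985/27623)·(1/3) = -409545/110492.

ẑ = -3.7066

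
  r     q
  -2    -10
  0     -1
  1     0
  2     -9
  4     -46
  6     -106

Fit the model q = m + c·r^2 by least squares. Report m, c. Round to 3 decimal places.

m = 1.674, c = -2.984

The normal system AᵀA·[m, c]ᵀ = Aᵀq is [[6, 61]; [61, 1585]]·[m, c]ᵀ = [-172, -4628]ᵀ.
det = 6·1585 − 61² = 5789.
m = ((-172)·1585 − 61·(-4628))/5789 = 1384/827; c = (6·(-4628) − 61·(-172))/5789 = -2468/827.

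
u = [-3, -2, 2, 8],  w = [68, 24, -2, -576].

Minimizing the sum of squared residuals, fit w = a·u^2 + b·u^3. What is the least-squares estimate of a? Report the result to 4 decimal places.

a = 3.0008

With design matrix X, XᵀX = [[4209, 32525]; [32525, 263001]] and Xᵀw = [-36164, -296956]ᵀ.
Eliminating b: 263001·(row 1) − 32525·(row 2) gives 49095584·a = 263001·(-36164) − 32525·(-296956) = 147325736, so a = 18415717/6136948.
Then b = ((-296956) − 32525·(18415717/6136948))/263001 = -9206713/6136948.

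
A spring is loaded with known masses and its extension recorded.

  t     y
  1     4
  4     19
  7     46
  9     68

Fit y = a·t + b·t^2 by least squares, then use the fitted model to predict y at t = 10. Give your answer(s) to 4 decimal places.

ŷ = 81.0900

From the data, Σt·t = 147, Σt·t^2 = 1137, Σt^2·t^2 = 9219.
Right-hand side: Σt·y = 1014, Σt^2·y = 8070.
So XᵀX·[a, b]ᵀ = Xᵀy: [[147, 1137]; [1137, 9219]]·[a, b]ᵀ = [1014, 8070]ᵀ.
Eliminating b: 9219·(row 1) − 1137·(row 2) gives 62424·a = 9219·1014 − 1137·8070 = 172476, so a = 1597/578.
Then b = (8070 − 1137·(1597/578))/9219 = 309/578.
At t = 10: ŷ = (1597/578)·(10) + (309/578)·(100) = 23435/289.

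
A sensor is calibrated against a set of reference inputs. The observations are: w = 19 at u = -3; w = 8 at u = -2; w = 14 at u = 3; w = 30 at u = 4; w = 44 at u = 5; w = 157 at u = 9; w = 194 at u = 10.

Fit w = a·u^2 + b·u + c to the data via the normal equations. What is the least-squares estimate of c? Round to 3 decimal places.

c = -1.524

The normal equations are: 17620·a + 1910·b + 244·c = 34026;  1910·a + 244·b + 26·c = 3662;  244·a + 26·b + 7·c = 466.
Row-reducing yields a = 398617/196203, b = -143809/196203, c = -298988/196203.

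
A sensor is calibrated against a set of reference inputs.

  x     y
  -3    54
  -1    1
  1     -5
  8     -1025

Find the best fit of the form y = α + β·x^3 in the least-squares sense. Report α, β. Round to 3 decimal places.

Compute the Gram sums: Σ1 = 4, Σx^3 = 485, Σx^3·x^3 = 262875.
And Σy = -975, Σx^3·y = -526264.
Normal equations: [[4, 485]; [485, 262875]]·[α, β]ᵀ = [-975, -526264]ᵀ.
Determinant 4·262875 − 485² = 816275.
α = ((-975)·262875 − 485·(-526264))/816275 = -213017/163255; β = (4·(-526264) − 485·(-975))/816275 = -1632181/816275.

α = -1.305, β = -2.000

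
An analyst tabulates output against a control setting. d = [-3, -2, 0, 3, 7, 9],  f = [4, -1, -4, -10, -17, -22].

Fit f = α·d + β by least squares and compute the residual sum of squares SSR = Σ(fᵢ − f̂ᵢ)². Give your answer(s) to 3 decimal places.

SSR = 5.310

Normal-equation sums: Σd·d = 152, Σd = 14, Σ1 = 6.
Moment sums: Σd·f = -357, Σf = -50.
Normal equations: [[152, 14]; [14, 6]]·[α, β]ᵀ = [-357, -50]ᵀ.
Eliminating β: 6·(row 1) − 14·(row 2) gives 716·α = 6·(-357) − 14·(-50) = -1442, so α = -721/358.
Then β = ((-50) − 14·(-721/358))/6 = -1301/358.
Residuals: 285/179, -499/358, -131/358, -58/179, 131/179, -43/179; SSR = 1901/358.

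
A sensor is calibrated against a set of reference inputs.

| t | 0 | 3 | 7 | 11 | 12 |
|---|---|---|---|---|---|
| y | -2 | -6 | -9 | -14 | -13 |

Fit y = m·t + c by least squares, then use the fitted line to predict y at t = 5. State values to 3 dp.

Sums needed: Σt·t = 323, Σt = 33, Σ1 = 5.
Right-hand side: Σt·y = -391, Σy = -44.
Determinant 323·5 − 33² = 526.
m = ((-391)·5 − 33·(-44))/526 = -503/526; c = (323·(-44) − 33·(-391))/526 = -1309/526.
At t = 5: ŷ = (-503/526)·(5) + (-1309/526)·(1) = -1912/263.

ŷ = -7.270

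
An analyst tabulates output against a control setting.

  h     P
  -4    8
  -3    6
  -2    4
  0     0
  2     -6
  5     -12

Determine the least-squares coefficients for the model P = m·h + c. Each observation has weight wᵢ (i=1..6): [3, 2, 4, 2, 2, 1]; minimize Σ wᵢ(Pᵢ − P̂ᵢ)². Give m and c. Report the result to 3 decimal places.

m = -2.268, c = -0.754

Entries of XᵀWX: Σwᵢ·h·h = 115, Σwᵢ·h = -17, Σwᵢ·1 = 14.
For XᵀWP: Σwᵢ·h·P = -248, Σwᵢ·P = 28.
Normal equations: [[115, -17]; [-17, 14]]·[m, c]ᵀ = [-248, 28]ᵀ.
Eliminating c: 14·(row 1) − (-17)·(row 2) gives 1321·m = 14·(-248) − (-17)·28 = -2996, so m = -2996/1321.
Then c = (28 − (-17)·(-2996/1321))/14 = -996/1321.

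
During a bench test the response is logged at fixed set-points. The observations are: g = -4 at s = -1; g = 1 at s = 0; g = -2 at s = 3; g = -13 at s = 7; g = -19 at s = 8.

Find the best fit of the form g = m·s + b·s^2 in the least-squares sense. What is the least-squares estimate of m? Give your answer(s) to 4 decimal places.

m = 1.2107

Sums needed: Σs·s = 123, Σs·s^2 = 881, Σs^2·s^2 = 6579.
For Mᵀg: Σs·g = -245, Σs^2·g = -1875.
So MᵀM·[m, b]ᵀ = Mᵀg: [[123, 881]; [881, 6579]]·[m, b]ᵀ = [-245, -1875]ᵀ.
Determinant 123·6579 − 881² = 33056.
m = ((-245)·6579 − 881·(-1875))/33056 = 10005/8264; b = (123·(-1875) − 881·(-245))/33056 = -3695/8264.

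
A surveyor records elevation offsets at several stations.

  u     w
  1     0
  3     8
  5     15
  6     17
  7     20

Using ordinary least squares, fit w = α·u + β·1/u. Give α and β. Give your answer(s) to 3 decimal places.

α = 2.962, β = -2.877

From the data, Σu·u = 120, Σu·1/u = 5, Σ1/u·1/u = 52889/44100.
Moment sums: Σu·w = 341, Σ1/u·w = 159/14.
Normal equations: [[120, 5]; [5, 52889/44100]]·[α, β]ᵀ = [341, 159/14]ᵀ.
Determinant 120·(52889/44100) − 5² = 87403/735.
α = (341·(52889/44100) − 5·(159/14))/(87403/735) = 15530899/5244180; β = (120·(159/14) − 5·341)/(87403/735) = -251475/87403.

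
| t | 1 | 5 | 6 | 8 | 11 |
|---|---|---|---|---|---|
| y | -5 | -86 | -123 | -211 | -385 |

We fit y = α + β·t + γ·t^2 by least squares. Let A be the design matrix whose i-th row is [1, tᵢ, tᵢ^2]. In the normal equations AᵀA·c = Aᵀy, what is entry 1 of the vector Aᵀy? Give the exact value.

-810

Entry 1 ↔ basis 1, so (Aᵀy)_{1} = Σᵢ yᵢ = (1)·(-5) + (1)·(-86) + (1)·(-123) + (1)·(-211) + (1)·(-385) = -810.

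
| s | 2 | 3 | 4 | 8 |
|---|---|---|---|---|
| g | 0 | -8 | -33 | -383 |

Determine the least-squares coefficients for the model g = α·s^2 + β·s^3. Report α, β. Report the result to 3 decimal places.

α = 1.965, β = -0.994

Sums needed: Σs^2·s^2 = 4449, Σs^2·s^3 = 34067, Σs^3·s^3 = 267033.
Right-hand side: Σs^2·g = -25112, Σs^3·g = -198424.
So MᵀM·[α, β]ᵀ = Mᵀg: [[4449, 34067]; [34067, 267033]]·[α, β]ᵀ = [-25112, -198424]ᵀ.
Eliminating β: 267033·(row 1) − 34067·(row 2) gives 27469328·α = 267033·(-25112) − 34067·(-198424) = 53977712, so α = 3373607/1716833.
Then β = ((-198424) − 34067·(3373607/1716833))/267033 = -1706117/1716833.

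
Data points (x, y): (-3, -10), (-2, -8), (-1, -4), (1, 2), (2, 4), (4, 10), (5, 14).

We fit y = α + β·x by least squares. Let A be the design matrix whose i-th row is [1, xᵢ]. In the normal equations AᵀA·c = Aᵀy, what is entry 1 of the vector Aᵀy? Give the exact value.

Entry 1 ↔ basis 1, so (Aᵀy)_{1} = Σᵢ yᵢ = (1)·(-10) + (1)·(-8) + (1)·(-4) + (1)·(2) + (1)·(4) + (1)·(10) + (1)·(14) = 8.

8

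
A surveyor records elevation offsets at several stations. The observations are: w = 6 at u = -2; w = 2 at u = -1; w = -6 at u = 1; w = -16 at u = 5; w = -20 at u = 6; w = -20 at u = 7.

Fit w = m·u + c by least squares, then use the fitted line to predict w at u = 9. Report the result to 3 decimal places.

Normal-equation sums: Σu·u = 116, Σu = 16, Σ1 = 6.
Moment sums: Σu·w = -360, Σw = -54.
Δ = 116·6 − 16² = 440.
m = ((-360)·6 − 16·(-54))/440 = -162/55; c = (116·(-54) − 16·(-360))/440 = -63/55.
At u = 9: ŵ = (-162/55)·(9) + (-63/55)·(1) = -1521/55.

ŵ = -27.655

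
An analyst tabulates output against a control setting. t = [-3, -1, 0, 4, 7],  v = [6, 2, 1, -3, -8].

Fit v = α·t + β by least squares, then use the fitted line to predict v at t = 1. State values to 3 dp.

The normal equations are: 75·α + 7·β = -88;  7·α + 5·β = -2.
(Σt·t = 75, Σt = 7, Σ1 = 5, Σt·v = -88, Σv = -2.)
Determinant 75·5 − 7² = 326.
α = ((-88)·5 − 7·(-2))/326 = -213/163; β = (75·(-2) − 7·(-88))/326 = 233/163.
At t = 1: v̂ = (-213/163)·(1) + (233/163)·(1) = 20/163.

v̂ = 0.123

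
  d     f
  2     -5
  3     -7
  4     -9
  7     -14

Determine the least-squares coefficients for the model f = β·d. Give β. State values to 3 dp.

β = -2.115

XᵀX·[β]ᵀ = Xᵀf reads: 78·β = -165.
(Σd·d = 78, Σd·f = -165.)
β = (-165)/78 = -2.11538.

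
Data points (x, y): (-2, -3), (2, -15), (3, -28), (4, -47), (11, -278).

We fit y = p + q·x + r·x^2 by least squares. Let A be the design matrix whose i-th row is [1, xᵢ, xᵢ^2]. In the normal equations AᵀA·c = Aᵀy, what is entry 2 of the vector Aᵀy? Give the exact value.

Entry 2 ↔ basis x, so (Aᵀy)_{2} = Σᵢ (x)·yᵢ = (-2)·(-3) + (2)·(-15) + (3)·(-28) + (4)·(-47) + (11)·(-278) = -3354.

-3354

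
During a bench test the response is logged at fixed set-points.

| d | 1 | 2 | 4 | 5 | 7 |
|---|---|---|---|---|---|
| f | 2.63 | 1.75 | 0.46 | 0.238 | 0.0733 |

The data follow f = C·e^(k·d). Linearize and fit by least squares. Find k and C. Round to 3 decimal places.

k = -0.612, C = 5.292

Taking logs, ln f = k·d + ln C, so regress ln f on d.
Over the data: Σd = 19.0000, Σ(d)² = 95.0000, Σln f = -3.2986, Σd·ln f = -26.4897.
Normal system: [[95.0000, 19.0000]; [19.0000, 5]]·[k, ln C]ᵀ = [-26.4897, -3.2986]ᵀ.
Solving (det = 114.0000): k = -0.61206, ln C = 1.66611, so C = exp(1.66611) = 5.29153.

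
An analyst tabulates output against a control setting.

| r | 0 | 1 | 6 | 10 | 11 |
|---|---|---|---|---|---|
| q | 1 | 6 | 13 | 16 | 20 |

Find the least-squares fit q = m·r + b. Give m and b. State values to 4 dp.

Sums needed: Σr·r = 258, Σr = 28, Σ1 = 5.
Right-hand side: Σr·q = 464, Σq = 56.
Normal equations: [[258, 28]; [28, 5]]·[m, b]ᵀ = [464, 56]ᵀ.
Eliminating b: 5·(row 1) − 28·(row 2) gives 506·m = 5·464 − 28·56 = 752, so m = 376/253.
Then b = (56 − 28·(376/253))/5 = 728/253.

m = 1.4862, b = 2.8775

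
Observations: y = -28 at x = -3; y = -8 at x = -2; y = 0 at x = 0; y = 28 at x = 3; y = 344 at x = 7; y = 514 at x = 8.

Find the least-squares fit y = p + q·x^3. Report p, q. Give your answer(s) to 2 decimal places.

p = -0.04, q = 1.00

Compute the Gram sums: Σ1 = 6, Σx^3 = 847, Σx^3·x^3 = 381315.
Right-hand side: Σy = 850, Σx^3·y = 382736.
det = 6·381315 − 847² = 1570481.
p = (850·381315 − 847·382736)/1570481 = -5422/142771; q = (6·382736 − 847·850)/1570481 = 1576466/1570481.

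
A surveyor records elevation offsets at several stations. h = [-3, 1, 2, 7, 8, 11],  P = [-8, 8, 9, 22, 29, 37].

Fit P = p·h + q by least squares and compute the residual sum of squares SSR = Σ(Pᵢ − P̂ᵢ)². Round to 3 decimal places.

SSR = 14.781

Normal-equation sums: Σh·h = 248, Σh = 26, Σ1 = 6.
For XᵀP: Σh·P = 843, ΣP = 97.
Determinant 248·6 − 26² = 812.
p = (843·6 − 26·97)/812 = 634/203; q = (248·97 − 26·843)/812 = 1069/406.
Residuals: -513/406, 911/406, 7/58, -1013/406, 561/406, 5/406; SSR = 6001/406.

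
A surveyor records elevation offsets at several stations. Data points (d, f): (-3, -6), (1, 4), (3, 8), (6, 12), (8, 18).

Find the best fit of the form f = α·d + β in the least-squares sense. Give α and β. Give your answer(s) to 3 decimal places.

α = 2.081, β = 0.957

Entries of AᵀA: Σd·d = 119, Σd = 15, Σ1 = 5.
Right-hand side: Σd·f = 262, Σf = 36.
Normal equations: [[119, 15]; [15, 5]]·[α, β]ᵀ = [262, 36]ᵀ.
Δ = 119·5 − 15² = 370.
α = (262·5 − 15·36)/370 = 77/37; β = (119·36 − 15·262)/370 = 177/185.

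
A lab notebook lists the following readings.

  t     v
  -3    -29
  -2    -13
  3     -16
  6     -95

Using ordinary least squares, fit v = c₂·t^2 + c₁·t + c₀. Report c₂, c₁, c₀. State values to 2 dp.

Normal-equation sums: Σt^2·t^2 = 1474, Σt^2·t = 208, Σt^2 = 58, Σt·t = 58, Σt = 4, Σ1 = 4.
Moment sums: Σt^2·v = -3877, Σt·v = -505, Σv = -153.
Row-reducing yields c₂ = -12253/3894, c₁ = 8653/3894, c₀ = 3345/649.

c₂ = -3.15, c₁ = 2.22, c₀ = 5.15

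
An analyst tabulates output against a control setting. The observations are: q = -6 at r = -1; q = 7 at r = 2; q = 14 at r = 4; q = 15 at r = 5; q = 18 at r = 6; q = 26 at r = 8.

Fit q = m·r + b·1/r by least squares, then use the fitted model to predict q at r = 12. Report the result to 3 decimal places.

Sums needed: Σr·r = 146, Σr·1/r = 6, Σ1/r·1/r = 20101/14400.
Moment sums: Σr·q = 467, Σ1/r·q = 89/4.
AᵀA·[m, b]ᵀ = Aᵀq becomes [[146, 6]; [6, 20101/14400]]·[m, b]ᵀ = [467, 89/4]ᵀ.
Δ = 146·(20101/14400) − 6² = 1208173/7200.
m = (467·(20101/14400) − 6·(89/4))/(1208173/7200) = 7464767/2416346; b = (146·(89/4) − 6·467)/(1208173/7200) = 3214800/1208173.
At r = 12: q̂ = (7464767/2416346)·(12) + (3214800/1208173)·(1/12) = 45056502/1208173.

q̂ = 37.293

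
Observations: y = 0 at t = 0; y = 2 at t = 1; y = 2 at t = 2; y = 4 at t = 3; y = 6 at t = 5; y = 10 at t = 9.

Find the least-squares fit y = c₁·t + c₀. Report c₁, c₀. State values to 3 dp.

c₁ = 1.088, c₀ = 0.375

From the data, Σt·t = 120, Σt = 20, Σ1 = 6.
Moment sums: Σt·y = 138, Σy = 24.
Normal equations: [[120, 20]; [20, 6]]·[c₁, c₀]ᵀ = [138, 24]ᵀ.
Δ = 120·6 − 20² = 320.
c₁ = (138·6 − 20·24)/320 = 87/80; c₀ = (120·24 − 20·138)/320 = 3/8.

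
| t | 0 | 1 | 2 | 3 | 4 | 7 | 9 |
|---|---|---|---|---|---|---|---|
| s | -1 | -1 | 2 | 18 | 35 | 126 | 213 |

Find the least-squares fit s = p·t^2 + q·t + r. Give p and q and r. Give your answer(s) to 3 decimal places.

p = 2.946, q = -2.554, r = -1.853

Normal-equation sums: Σt^2·t^2 = 9316, Σt^2·t = 1172, Σt^2 = 160, Σt·t = 160, Σt = 26, Σ1 = 7.
Moment sums: Σt^2·s = 24156, Σt·s = 2996, Σs = 392.
MᵀM·[p, q, r]ᵀ = Mᵀs becomes [[9316, 1172, 160]; [1172, 160, 26]; [160, 26, 7]]·[p, q, r]ᵀ = [24156, 2996, 392]ᵀ.
Inverting the 3×3 Gram matrix, [p, q, r]ᵀ = [601/204, -521/204, -63/34]ᵀ.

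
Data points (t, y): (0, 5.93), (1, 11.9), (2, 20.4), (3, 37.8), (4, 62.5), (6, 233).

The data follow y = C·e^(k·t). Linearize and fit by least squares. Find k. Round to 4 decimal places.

Linearized form: ln y = k·t + ln C. From the 6 transformed points,
Over the data: Σt = 16.0000, Σ(t)² = 66.0000, Σln y = 20.4906, Σt·ln y = 68.6514.
Normal system: [[66.0000, 16.0000]; [16.0000, 6]]·[k, ln C]ᵀ = [68.6514, 20.4906]ᵀ.
Solving (det = 140.0000): k = 0.60042, ln C = 1.81398.

k = 0.6004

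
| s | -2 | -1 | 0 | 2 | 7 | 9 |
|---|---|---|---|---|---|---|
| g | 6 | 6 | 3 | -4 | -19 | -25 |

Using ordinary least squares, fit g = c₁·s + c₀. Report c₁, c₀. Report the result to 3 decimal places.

Sums needed: Σs·s = 139, Σs = 15, Σ1 = 6.
And Σs·g = -384, Σg = -33.
Normal equations: [[139, 15]; [15, 6]]·[c₁, c₀]ᵀ = [-384, -33]ᵀ.
Δ = 139·6 − 15² = 609.
c₁ = ((-384)·6 − 15·(-33))/609 = -603/203; c₀ = (139·(-33) − 15·(-384))/609 = 391/203.

c₁ = -2.970, c₀ = 1.926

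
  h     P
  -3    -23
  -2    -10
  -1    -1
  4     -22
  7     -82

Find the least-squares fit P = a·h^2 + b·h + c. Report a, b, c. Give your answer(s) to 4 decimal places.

Compute the Gram sums: Σh^2·h^2 = 2755, Σh^2·h = 371, Σh^2 = 79, Σh·h = 79, Σh = 5, Σ1 = 5.
Right-hand side: Σh^2·P = -4618, Σh·P = -572, ΣP = -138.
AᵀA·[a, b, c]ᵀ = AᵀP becomes [[2755, 371, 79]; [371, 79, 5]; [79, 5, 5]]·[a, b, c]ᵀ = [-4618, -572, -138]ᵀ.
Solving the 3×3 system (Gaussian elimination) gives a = -22356/10933, b = 24095/10933, c = 27379/10933.

a = -2.0448, b = 2.2039, c = 2.5043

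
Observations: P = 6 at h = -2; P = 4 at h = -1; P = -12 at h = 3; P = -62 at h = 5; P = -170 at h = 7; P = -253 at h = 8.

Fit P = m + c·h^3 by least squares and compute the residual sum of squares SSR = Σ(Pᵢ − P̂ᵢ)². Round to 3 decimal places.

Setting ∂/∂m … = 0 gives: 6·m + 998·c = -487;  998·m + 396212·c = -195972.
Eliminating c: 396212·(row 1) − 998·(row 2) gives 1381268·m = 396212·(-487) − 998·(-195972) = 2624812, so m = 656203/345317.
Then c = ((-195972) − 998·(656203/345317))/396212 = -344903/690634.
Residuals: 36087/345317, 1105227/690634, -287633/690634, -1018839/690634, -418457/690634, 273764/345317; SSR = 2043336/345317.

SSR = 5.917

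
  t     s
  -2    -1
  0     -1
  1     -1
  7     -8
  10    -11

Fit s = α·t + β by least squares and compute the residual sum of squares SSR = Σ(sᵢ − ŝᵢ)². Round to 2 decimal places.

SSR = 4.15

From the data, Σt·t = 154, Σt = 16, Σ1 = 5.
For Mᵀs: Σt·s = -165, Σs = -22.
Eliminating β: 5·(row 1) − 16·(row 2) gives 514·α = 5·(-165) − 16·(-22) = -473, so α = -473/514.
Then β = ((-22) − 16·(-473/514))/5 = -374/257.
Residuals: -356/257, 117/257, 707/514, -53/514, -88/257; SSR = 2131/514.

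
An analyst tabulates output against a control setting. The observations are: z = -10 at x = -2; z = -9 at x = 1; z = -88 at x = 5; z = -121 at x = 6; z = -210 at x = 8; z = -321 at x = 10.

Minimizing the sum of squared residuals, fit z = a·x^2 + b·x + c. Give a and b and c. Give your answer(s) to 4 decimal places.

a = -2.9660, b = -2.1268, c = -2.8778

Entries of AᵀA: Σx^2·x^2 = 16034, Σx^2·x = 1846, Σx^2 = 230, Σx·x = 230, Σx = 28, Σ1 = 6.
And Σx^2·z = -52145, Σx·z = -6045, Σz = -759.
AᵀA·[a, b, c]ᵀ = Aᵀz becomes [[16034, 1846, 230]; [1846, 230, 28]; [230, 28, 6]]·[a, b, c]ᵀ = [-52145, -6045, -759]ᵀ.
Row-reducing yields a = -533473/179862, b = -191264/89931, c = -86269/29977.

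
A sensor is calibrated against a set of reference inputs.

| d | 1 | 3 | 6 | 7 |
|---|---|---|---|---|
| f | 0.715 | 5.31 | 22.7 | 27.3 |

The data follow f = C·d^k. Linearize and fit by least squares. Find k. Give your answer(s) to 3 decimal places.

Taking logs, ln f = k·ln d + ln C, so regress ln f on ln d.
Σln d = 4.8363, Σ(ln d)² = 8.2039, Σln f = 7.7634, Σln d·ln f = 13.8637.
Equations: 8.2039·k + 4.8363·ln C = 13.8637;  4.8363·k + 4·ln C = 7.7634.
Δ = 8.2039·4 − (4.8363)² = 9.4260; k = (13.8637·4 − 4.8363·7.7634)/9.4260 = 1.89993, ln C = (8.2039·7.7634 − 4.8363·13.8637)/9.4260 = -0.35630.

k = 1.900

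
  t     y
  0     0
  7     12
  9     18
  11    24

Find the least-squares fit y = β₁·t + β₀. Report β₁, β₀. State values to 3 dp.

The normal equations are: 251·β₁ + 27·β₀ = 510;  27·β₁ + 4·β₀ = 54.
(Σt·t = 251, Σt = 27, Σ1 = 4, Σt·y = 510, Σy = 54.)
Eliminating β₀: 4·(row 1) − 27·(row 2) gives 275·β₁ = 4·510 − 27·54 = 582, so β₁ = 582/275.
Then β₀ = (54 − 27·(582/275))/4 = -216/275.

β₁ = 2.116, β₀ = -0.785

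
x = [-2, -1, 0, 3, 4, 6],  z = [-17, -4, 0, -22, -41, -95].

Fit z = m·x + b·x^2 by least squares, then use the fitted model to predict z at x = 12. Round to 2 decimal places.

ẑ = -405.64

Sums needed: Σx·x = 66, Σx·x^2 = 298, Σx^2·x^2 = 1650.
Right-hand side: Σx·z = -762, Σx^2·z = -4346.
Eliminating b: 1650·(row 1) − 298·(row 2) gives 20096·m = 1650·(-762) − 298·(-4346) = 37808, so m = 2363/1256.
Then b = ((-4346) − 298·(2363/1256))/1650 = -3735/1256.
At x = 12: ẑ = (2363/1256)·(12) + (-3735/1256)·(144) = -127371/314.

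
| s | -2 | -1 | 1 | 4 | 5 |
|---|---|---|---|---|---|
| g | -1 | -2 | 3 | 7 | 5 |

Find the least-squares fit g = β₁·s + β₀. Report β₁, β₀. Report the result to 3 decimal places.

β₁ = 1.161, β₀ = 0.774

Compute the Gram sums: Σs·s = 47, Σs = 7, Σ1 = 5.
And Σs·g = 60, Σg = 12.
So MᵀM·[β₁, β₀]ᵀ = Mᵀg: [[47, 7]; [7, 5]]·[β₁, β₀]ᵀ = [60, 12]ᵀ.
Determinant 47·5 − 7² = 186.
β₁ = (60·5 − 7·12)/186 = 36/31; β₀ = (47·12 − 7·60)/186 = 24/31.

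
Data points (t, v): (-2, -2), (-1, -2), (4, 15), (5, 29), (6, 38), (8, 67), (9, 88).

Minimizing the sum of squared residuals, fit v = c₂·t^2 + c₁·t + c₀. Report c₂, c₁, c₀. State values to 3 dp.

Sums needed: Σt^2·t^2 = 12851, Σt^2·t = 1637, Σt^2 = 227, Σt·t = 227, Σt = 29, Σ1 = 7.
Right-hand side: Σt^2·v = 13739, Σt·v = 1767, Σv = 233.
Inverting the 3×3 Gram matrix, [c₂, c₁, c₀]ᵀ = [89479/88728, 82409/88728, -48285/14788]ᵀ.

c₂ = 1.008, c₁ = 0.929, c₀ = -3.265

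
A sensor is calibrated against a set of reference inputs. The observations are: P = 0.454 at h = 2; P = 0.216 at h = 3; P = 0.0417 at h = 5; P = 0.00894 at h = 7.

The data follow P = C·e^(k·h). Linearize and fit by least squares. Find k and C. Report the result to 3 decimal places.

k = -0.791, C = 2.240

With ln Pᵢ as the transformed response and hᵢ as the regressor:
Σh = 17.0000, Σ(h)² = 87.0000, Σln P = -10.2166, Σh·ln P = -55.0836.
Equations: 87.0000·k + 17.0000·ln C = -55.0836;  17.0000·k + 4·ln C = -10.2166.
Δ = 87.0000·4 − (17.0000)² = 59.0000; k = (-55.0836·4 − 17.0000·-10.2166)/59.0000 = -0.79071, ln C = (87.0000·-10.2166 − 17.0000·-55.0836)/59.0000 = 0.80636, so C = exp(0.80636) = 2.23975.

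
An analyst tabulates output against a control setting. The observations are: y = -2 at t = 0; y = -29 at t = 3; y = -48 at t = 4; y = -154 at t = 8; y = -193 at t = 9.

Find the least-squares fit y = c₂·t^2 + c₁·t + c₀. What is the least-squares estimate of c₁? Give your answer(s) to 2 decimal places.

From the data, Σt^2·t^2 = 10994, Σt^2·t = 1332, Σt^2 = 170, Σt·t = 170, Σt = 24, Σ1 = 5.
Right-hand side: Σt^2·y = -26518, Σt·y = -3248, Σy = -426.
MᵀM·[c₂, c₁, c₀]ᵀ = Mᵀy becomes [[10994, 1332, 170]; [1332, 170, 24]; [170, 24, 5]]·[c₂, c₁, c₀]ᵀ = [-26518, -3248, -426]ᵀ.
Row-reducing yields c₂ = -6895/3477, c₁ = -3806/1159, c₀ = -7004/3477.

c₁ = -3.28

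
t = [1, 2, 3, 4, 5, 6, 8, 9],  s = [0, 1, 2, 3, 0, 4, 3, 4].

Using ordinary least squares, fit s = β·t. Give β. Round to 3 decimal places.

Forming XᵀX = [[236]] and Xᵀs = [104]ᵀ gives XᵀX·[β]ᵀ = Xᵀs.
β = 104/236 = 0.440678.

β = 0.441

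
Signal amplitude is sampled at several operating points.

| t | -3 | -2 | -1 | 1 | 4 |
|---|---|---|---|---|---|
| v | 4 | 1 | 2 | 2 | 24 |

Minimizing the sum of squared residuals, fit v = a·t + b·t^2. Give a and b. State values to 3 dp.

Sums needed: Σt·t = 31, Σt·t^2 = 29, Σt^2·t^2 = 355.
And Σt·v = 82, Σt^2·v = 428.
Normal equations: [[31, 29]; [29, 355]]·[a, b]ᵀ = [82, 428]ᵀ.
Eliminating b: 355·(row 1) − 29·(row 2) gives 10164·a = 355·82 − 29·428 = 16698, so a = 23/14.
Then b = (428 − 29·(23/14))/355 = 15/14.

a = 1.643, b = 1.071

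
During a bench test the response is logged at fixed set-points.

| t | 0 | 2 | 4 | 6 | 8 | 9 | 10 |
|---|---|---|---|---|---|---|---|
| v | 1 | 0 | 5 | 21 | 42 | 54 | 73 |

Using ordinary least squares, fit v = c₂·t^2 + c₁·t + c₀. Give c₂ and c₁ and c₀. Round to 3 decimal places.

The normal system XᵀX·[c₂, c₁, c₀]ᵀ = Xᵀv is [[22225, 2529, 301]; [2529, 301, 39]; [301, 39, 7]]·[c₂, c₁, c₀]ᵀ = [15198, 1698, 196]ᵀ.
Row-reducing yields c₂ = 88259/89481, c₁ = -11929/4261, c₀ = 106024/89481.

c₂ = 0.986, c₁ = -2.800, c₀ = 1.185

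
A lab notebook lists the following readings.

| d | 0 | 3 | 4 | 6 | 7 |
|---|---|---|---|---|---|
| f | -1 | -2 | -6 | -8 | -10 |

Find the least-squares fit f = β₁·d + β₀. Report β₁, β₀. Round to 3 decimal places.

Entries of XᵀX: Σd·d = 110, Σd = 20, Σ1 = 5.
Right-hand side: Σd·f = -148, Σf = -27.
XᵀX·[β₁, β₀]ᵀ = Xᵀf becomes [[110, 20]; [20, 5]]·[β₁, β₀]ᵀ = [-148, -27]ᵀ.
Determinant 110·5 − 20² = 150.
β₁ = ((-148)·5 − 20·(-27))/150 = -4/3; β₀ = (110·(-27) − 20·(-148))/150 = -1/15.

β₁ = -1.333, β₀ = -0.067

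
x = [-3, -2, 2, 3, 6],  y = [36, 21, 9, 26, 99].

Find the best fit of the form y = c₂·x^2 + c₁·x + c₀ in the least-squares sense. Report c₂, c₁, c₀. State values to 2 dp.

c₂ = 3.01, c₁ = -2.11, c₀ = 3.38

Setting ∂/∂c₂ … = 0 gives: 1490·c₂ + 216·c₁ + 62·c₀ = 4242;  216·c₂ + 62·c₁ + 6·c₀ = 540;  62·c₂ + 6·c₁ + 5·c₀ = 191.
(Σx^2·x^2 = 1490, Σx^2·x = 216, Σx^2 = 62, Σx·x = 62, Σx = 6, Σ1 = 5, Σx^2·y = 4242, Σx·y = 540, Σy = 191.)
Row-reducing yields c₂ = 73330/24339, c₁ = -17147/8113, c₀ = 11741/3477.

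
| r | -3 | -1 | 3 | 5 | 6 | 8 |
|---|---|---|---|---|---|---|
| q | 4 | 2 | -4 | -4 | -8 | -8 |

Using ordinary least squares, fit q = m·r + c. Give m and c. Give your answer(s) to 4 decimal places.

m = -1.1556, c = 0.4667

From the data, Σr·r = 144, Σr = 18, Σ1 = 6.
Right-hand side: Σr·q = -158, Σq = -18.
XᵀX·[m, c]ᵀ = Xᵀq becomes [[144, 18]; [18, 6]]·[m, c]ᵀ = [-158, -18]ᵀ.
Δ = 144·6 − 18² = 540.
m = ((-158)·6 − 18·(-18))/540 = -52/45; c = (144·(-18) − 18·(-158))/540 = 7/15.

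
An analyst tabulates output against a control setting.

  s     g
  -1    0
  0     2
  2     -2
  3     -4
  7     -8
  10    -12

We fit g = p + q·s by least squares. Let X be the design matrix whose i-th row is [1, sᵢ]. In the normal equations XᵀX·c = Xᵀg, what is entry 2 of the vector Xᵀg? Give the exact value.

Entry 2 ↔ basis s, so (Xᵀg)_{2} = Σᵢ (s)·gᵢ = (-1)·(0) + (0)·(2) + (2)·(-2) + (3)·(-4) + (7)·(-8) + (10)·(-12) = -192.

-192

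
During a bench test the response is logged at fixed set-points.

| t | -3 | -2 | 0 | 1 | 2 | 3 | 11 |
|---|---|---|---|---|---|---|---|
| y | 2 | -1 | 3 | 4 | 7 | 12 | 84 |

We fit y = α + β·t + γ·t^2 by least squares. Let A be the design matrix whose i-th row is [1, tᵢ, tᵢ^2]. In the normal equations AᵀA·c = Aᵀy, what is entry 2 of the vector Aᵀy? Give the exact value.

Entry 2 ↔ basis t, so (Aᵀy)_{2} = Σᵢ (t)·yᵢ = (-3)·(2) + (-2)·(-1) + (0)·(3) + (1)·(4) + (2)·(7) + (3)·(12) + (11)·(84) = 974.

974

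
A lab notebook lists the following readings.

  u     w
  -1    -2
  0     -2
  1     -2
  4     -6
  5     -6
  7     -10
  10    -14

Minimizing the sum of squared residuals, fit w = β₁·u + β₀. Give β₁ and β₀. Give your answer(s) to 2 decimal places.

Compute the Gram sums: Σu·u = 192, Σu = 26, Σ1 = 7.
For Aᵀw: Σu·w = -264, Σw = -42.
So AᵀA·[β₁, β₀]ᵀ = Aᵀw: [[192, 26]; [26, 7]]·[β₁, β₀]ᵀ = [-264, -42]ᵀ.
Eliminating β₀: 7·(row 1) − 26·(row 2) gives 668·β₁ = 7·(-264) − 26·(-42) = -756, so β₁ = -189/167.
Then β₀ = ((-42) − 26·(-189/167))/7 = -300/167.

β₁ = -1.13, β₀ = -1.80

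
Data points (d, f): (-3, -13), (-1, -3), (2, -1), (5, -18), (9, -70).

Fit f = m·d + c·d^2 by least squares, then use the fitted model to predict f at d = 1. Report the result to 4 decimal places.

Normal-equation sums: Σd·d = 120, Σd·d^2 = 834, Σd^2·d^2 = 7284.
Moment sums: Σd·f = -680, Σd^2·f = -6244.
So MᵀM·[m, c]ᵀ = Mᵀf: [[120, 834]; [834, 7284]]·[m, c]ᵀ = [-680, -6244]ᵀ.
Eliminating c: 7284·(row 1) − 834·(row 2) gives 178524·m = 7284·(-680) − 834·(-6244) = 254376, so m = 7066/4959.
Then c = ((-6244) − 834·(7066/4959))/7284 = -5060/4959.
At d = 1: f̂ = (7066/4959)·(1) + (-5060/4959)·(1) = 2006/4959.

f̂ = 0.4045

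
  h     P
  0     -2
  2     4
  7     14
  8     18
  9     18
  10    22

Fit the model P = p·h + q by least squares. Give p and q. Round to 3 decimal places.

Compute the Gram sums: Σh·h = 298, Σh = 36, Σ1 = 6.
Moment sums: Σh·P = 632, ΣP = 74.
XᵀX·[p, q]ᵀ = XᵀP becomes [[298, 36]; [36, 6]]·[p, q]ᵀ = [632, 74]ᵀ.
Eliminating q: 6·(row 1) − 36·(row 2) gives 492·p = 6·632 − 36·74 = 1128, so p = 94/41.
Then q = (74 − 36·(94/41))/6 = -175/123.

p = 2.293, q = -1.423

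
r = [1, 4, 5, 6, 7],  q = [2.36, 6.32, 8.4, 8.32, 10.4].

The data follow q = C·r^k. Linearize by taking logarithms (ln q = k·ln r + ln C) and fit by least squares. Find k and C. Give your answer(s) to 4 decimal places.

Let Y = ln q. Fitting Y = k·ln r + ln C by least squares:
AᵀA = [[11.5091, 6.7334]; [6.7334, 5]], rhs = [14.3343, 9.2911]ᵀ  (here Σln r = 6.7334, Σ(ln r)² = 11.5091, Σln q = 9.2911, Σln r·ln q = 14.3343).
Slope k = (n·Σln r·ln q − Σln r·Σln q)/(n·Σ(ln r)² − (Σln r)²) = (5·14.3343 − 6.7334·9.2911)/12.2067 = 0.74638; ln C = (Σln q − k·Σln r)/n = 0.85308, so C = exp(0.85308) = 2.34687.

k = 0.7464, C = 2.3469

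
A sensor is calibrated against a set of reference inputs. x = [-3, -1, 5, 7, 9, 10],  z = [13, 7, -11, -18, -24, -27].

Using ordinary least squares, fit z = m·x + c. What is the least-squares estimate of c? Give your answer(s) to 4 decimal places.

Normal-equation sums: Σx·x = 265, Σx = 27, Σ1 = 6.
Moment sums: Σx·z = -713, Σz = -60.
So AᵀA·[m, c]ᵀ = Aᵀz: [[265, 27]; [27, 6]]·[m, c]ᵀ = [-713, -60]ᵀ.
det = 265·6 − 27² = 861.
m = ((-713)·6 − 27·(-60))/861 = -886/287; c = (265·(-60) − 27·(-713))/861 = 1117/287.

c = 3.8920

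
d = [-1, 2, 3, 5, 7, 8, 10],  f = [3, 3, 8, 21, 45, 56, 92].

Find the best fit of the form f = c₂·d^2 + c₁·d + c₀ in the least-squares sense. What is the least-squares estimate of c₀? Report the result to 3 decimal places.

With design matrix A, AᵀA = [[17220, 2014, 252]; [2014, 252, 34]; [252, 34, 7]] and Aᵀf = [15601, 1815, 228]ᵀ.
Row-reducing yields c₂ = 291037/292642, c₁ = -37589/41806, c₀ = 166231/146321.

c₀ = 1.136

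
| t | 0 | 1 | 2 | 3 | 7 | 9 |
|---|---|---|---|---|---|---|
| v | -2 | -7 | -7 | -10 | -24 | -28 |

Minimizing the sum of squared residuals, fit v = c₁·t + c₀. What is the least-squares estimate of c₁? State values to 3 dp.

With design matrix X, XᵀX = [[144, 22]; [22, 6]] and Xᵀv = [-471, -78]ᵀ.
Δ = 144·6 − 22² = 380.
c₁ = ((-471)·6 − 22·(-78))/380 = -111/38; c₀ = (144·(-78) − 22·(-471))/380 = -87/38.

c₁ = -2.921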